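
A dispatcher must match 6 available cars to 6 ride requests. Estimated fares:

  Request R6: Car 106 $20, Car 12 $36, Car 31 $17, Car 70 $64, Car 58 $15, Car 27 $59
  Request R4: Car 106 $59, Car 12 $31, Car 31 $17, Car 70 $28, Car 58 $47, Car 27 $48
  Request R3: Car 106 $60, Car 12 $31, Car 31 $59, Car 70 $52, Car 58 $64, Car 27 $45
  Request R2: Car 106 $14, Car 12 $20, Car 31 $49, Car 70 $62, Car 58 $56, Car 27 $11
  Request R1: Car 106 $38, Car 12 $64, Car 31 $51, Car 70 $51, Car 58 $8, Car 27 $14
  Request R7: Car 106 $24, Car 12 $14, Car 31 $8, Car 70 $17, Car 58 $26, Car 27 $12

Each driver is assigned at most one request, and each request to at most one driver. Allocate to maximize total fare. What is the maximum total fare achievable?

Max total: $329

Treat this as an assignment problem: match each driver to one request.
Optimal: Car 106→Request R4 ($59), Car 12→Request R1 ($64), Car 31→Request R3 ($59), Car 70→Request R2 ($62), Car 58→Request R7 ($26), Car 27→Request R6 ($59) — total 59+64+59+62+26+59 = $329.
Row-greedy (each driver in turn takes its best remaining request) gives $296, worse by 33.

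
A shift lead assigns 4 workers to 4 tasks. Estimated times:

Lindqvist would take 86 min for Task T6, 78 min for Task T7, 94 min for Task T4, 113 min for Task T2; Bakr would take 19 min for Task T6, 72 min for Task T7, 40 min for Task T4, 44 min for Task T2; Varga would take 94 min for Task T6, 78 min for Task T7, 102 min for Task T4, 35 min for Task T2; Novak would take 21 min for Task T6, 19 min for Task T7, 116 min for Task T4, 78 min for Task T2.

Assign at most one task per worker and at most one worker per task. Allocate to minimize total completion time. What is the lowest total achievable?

Treat this as an assignment problem: match each worker to one task.
Optimal: Lindqvist→Task T4 (94 min), Bakr→Task T6 (19 min), Varga→Task T2 (35 min), Novak→Task T7 (19 min) — total 94+19+35+19 = 167 min.
Row-greedy (each worker in turn takes its cheapest remaining task) gives 248 min, worse by 81.
Every other assignment is strictly worse.

Minimum total: 167 min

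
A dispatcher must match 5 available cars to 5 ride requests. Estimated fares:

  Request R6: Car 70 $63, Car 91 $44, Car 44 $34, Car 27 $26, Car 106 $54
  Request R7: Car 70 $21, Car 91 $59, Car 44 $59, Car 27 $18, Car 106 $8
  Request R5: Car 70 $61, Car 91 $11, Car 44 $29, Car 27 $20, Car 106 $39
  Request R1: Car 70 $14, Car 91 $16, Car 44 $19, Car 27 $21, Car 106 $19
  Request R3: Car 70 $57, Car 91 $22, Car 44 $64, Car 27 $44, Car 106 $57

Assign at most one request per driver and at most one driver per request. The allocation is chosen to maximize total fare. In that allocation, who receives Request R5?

Optimal: Car 70→Request R5 ($61), Car 91→Request R7 ($59), Car 44→Request R3 ($64), Car 27→Request R1 ($21), Car 106→Request R6 ($54) — total 61+59+64+21+54 = $259.
Row-greedy (each driver in turn takes its best remaining request) gives $246, worse by 13.
Next-best assignment: Car 70→Request R6, Car 91→Request R7, Car 44→Request R3, Car 27→Request R1, Car 106→Request R5 = $246.
Swapping Car 27↔Car 91 (Car 27→Request R7 $18, Car 91→Request R1 $16) loses 46.
Car 70's own top request is Request R6 ($63), but forcing Car 70→Request R6 and reassigning the rest optimally gives only $246 — worse by 13.

Car 70 receives Request R5.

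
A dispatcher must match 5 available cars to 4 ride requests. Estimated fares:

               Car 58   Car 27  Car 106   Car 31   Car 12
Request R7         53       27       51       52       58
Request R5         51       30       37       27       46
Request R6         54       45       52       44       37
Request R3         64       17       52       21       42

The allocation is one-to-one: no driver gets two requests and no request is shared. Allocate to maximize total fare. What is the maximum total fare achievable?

This is the linear assignment problem.
Optimal: Car 31→Request R7 ($52), Car 12→Request R5 ($46), Car 106→Request R6 ($52), Car 58→Request R3 ($64) — total 52+46+52+64 = $214.
Every other assignment is strictly worse.

Maximum total: $214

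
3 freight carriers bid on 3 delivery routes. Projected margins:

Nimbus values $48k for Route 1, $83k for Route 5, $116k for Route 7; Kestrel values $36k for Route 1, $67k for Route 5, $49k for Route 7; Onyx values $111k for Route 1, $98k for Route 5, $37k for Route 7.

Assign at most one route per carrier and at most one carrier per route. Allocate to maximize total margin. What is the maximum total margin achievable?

Max total: $294k

Treat this as an assignment problem: match each carrier to one route.
Optimal: Nimbus→Route 7 ($116k), Kestrel→Route 5 ($67k), Onyx→Route 1 ($111k) — total 116+67+111 = $294k.
Column-greedy (each route in turn goes to its best remaining carrier) gives $243k, worse by 51.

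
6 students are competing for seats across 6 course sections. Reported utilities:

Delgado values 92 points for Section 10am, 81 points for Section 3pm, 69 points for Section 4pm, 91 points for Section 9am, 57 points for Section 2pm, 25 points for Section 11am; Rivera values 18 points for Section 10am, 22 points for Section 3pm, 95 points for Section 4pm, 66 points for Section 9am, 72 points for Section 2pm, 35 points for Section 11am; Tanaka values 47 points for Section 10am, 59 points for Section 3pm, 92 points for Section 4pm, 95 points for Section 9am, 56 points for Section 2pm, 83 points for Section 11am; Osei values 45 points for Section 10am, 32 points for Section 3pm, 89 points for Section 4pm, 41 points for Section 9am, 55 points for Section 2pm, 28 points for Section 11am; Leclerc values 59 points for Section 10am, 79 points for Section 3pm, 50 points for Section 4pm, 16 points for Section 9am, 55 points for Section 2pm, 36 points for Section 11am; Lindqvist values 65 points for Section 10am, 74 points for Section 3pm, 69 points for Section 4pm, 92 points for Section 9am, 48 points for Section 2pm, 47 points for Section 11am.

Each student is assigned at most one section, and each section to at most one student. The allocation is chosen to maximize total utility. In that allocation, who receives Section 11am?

This is the linear assignment problem.
Optimal: Delgado→Section 10am (92 points), Rivera→Section 2pm (72 points), Tanaka→Section 11am (83 points), Osei→Section 4pm (89 points), Leclerc→Section 3pm (79 points), Lindqvist→Section 9am (92 points) — total 92+72+83+89+79+92 = 507 points.
Next-best assignment: Delgado→Section 10am, Rivera→Section 4pm, Tanaka→Section 11am, Osei→Section 2pm, Leclerc→Section 3pm, Lindqvist→Section 9am = 496 points.
Swapping Tanaka↔Delgado (Tanaka→Section 10am 47 points, Delgado→Section 11am 25 points) loses 103.
Tanaka's own top section is Section 9am (95 points), but forcing Tanaka→Section 9am and reassigning the rest optimally gives only 474 points — worse by 33.

Tanaka receives Section 11am.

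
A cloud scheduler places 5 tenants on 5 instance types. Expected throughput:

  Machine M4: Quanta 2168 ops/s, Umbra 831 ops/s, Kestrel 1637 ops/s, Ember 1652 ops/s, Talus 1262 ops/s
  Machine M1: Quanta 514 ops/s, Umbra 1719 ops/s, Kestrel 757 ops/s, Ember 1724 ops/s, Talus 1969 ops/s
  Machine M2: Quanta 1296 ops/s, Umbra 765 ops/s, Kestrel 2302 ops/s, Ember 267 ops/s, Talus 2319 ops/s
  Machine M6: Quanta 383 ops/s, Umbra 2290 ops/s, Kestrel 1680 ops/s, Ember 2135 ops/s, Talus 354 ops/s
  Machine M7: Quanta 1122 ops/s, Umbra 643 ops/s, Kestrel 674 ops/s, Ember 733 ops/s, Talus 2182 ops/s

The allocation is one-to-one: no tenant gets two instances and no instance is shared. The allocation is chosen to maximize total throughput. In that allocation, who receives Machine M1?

Ember receives Machine M1.

Optimal: Quanta→Machine M4 (2168 ops/s), Umbra→Machine M6 (2290 ops/s), Kestrel→Machine M2 (2302 ops/s), Ember→Machine M1 (1724 ops/s), Talus→Machine M7 (2182 ops/s) — total 2168+2290+2302+1724+2182 = 10666 ops/s.
Column-greedy (each instance in turn goes to its best remaining tenant) gives 9462 ops/s, worse by 1204.
Swapping Kestrel↔Umbra (Kestrel→Machine M6 1680 ops/s, Umbra→Machine M2 765 ops/s) loses 2147.
Checked against all permutations: 10666 ops/s is optimal.
Ember's own top instance is Machine M6 (2135 ops/s), but forcing Ember→Machine M6 and reassigning the rest optimally gives only 10506 ops/s — worse by 160.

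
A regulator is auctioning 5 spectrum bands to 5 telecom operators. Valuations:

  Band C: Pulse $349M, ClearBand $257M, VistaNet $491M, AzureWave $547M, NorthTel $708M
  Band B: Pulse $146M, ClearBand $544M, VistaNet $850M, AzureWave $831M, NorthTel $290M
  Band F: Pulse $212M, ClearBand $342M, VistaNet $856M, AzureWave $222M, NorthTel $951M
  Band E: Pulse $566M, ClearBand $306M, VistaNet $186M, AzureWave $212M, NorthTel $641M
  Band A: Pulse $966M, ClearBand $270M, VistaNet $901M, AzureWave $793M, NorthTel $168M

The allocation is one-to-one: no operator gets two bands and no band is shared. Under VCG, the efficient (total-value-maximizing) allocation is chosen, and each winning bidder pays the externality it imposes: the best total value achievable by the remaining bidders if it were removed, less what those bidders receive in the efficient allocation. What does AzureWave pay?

AzureWave pays $238M.

Efficient allocation: Pulse→Band A ($966M), ClearBand→Band E ($306M), VistaNet→Band F ($856M), AzureWave→Band B ($831M), NorthTel→Band C ($708M); total welfare W = $3667M.
AzureWave receives Band B at value $831M, so the others get W − 831 = $2836M.
Without AzureWave: best allocation of the remaining 4 bidders over all 5 bands is Pulse→Band A ($966M), ClearBand→Band B ($544M), VistaNet→Band F ($856M), NorthTel→Band C ($708M), total $3074M.
VCG payment = (others' best without AzureWave) − (others' welfare with AzureWave) = 3074 − 2836 = $238M.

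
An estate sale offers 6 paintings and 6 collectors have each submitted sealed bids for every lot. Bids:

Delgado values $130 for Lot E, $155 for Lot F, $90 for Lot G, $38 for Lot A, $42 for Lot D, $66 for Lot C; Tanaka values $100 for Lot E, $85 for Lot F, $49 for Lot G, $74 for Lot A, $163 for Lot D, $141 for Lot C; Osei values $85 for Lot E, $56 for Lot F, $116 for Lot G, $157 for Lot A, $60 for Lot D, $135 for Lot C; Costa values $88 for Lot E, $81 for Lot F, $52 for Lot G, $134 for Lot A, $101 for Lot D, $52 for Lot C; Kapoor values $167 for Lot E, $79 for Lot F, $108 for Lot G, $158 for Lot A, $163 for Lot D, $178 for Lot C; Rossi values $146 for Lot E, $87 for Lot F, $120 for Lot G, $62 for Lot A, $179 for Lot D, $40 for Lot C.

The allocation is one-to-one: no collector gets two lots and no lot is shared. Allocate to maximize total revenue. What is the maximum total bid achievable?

Treat this as an assignment problem: match each collector to one lot.
Optimal: Delgado→Lot F ($155), Tanaka→Lot D ($163), Osei→Lot G ($116), Costa→Lot A ($134), Kapoor→Lot C ($178), Rossi→Lot E ($146) — total 155+163+116+134+178+146 = $892.
Column-greedy (each lot in turn goes to its best remaining collector) gives $814, worse by 78.
Swapping Kapoor↔Osei (Kapoor→Lot G $108, Osei→Lot C $135) loses 51.
Checked against all permutations: $892 is optimal.

Max total: $892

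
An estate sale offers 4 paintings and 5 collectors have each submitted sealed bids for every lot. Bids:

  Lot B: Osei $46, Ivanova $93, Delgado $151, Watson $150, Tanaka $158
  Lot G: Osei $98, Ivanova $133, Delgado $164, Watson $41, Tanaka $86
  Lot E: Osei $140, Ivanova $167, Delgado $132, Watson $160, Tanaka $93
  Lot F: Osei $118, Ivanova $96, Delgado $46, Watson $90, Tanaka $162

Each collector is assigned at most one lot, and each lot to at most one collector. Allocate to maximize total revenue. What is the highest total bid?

Maximum total: $643

Treat this as an assignment problem: match each collector to one lot.
Optimal: Watson→Lot B ($150), Delgado→Lot G ($164), Ivanova→Lot E ($167), Tanaka→Lot F ($162) — total 150+164+167+162 = $643.
Column-greedy (each lot in turn goes to its best remaining collector) gives $607, worse by 36.
Next-best assignment: Watson→Lot B, Delgado→Lot G, Osei→Lot E, Tanaka→Lot F = $616.
Checked against all permutations: $643 is optimal.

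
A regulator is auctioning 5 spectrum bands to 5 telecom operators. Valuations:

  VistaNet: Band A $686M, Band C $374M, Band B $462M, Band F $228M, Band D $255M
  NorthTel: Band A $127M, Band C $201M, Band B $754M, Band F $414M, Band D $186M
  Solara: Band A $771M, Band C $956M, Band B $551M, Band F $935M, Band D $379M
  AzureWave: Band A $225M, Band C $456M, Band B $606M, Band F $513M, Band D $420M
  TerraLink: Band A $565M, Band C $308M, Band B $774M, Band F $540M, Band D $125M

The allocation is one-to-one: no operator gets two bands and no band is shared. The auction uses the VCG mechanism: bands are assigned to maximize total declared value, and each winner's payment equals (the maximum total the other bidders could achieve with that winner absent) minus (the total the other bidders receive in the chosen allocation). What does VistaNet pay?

VistaNet pays $118M.

Efficient allocation: VistaNet→Band A ($686M), NorthTel→Band B ($754M), Solara→Band C ($956M), AzureWave→Band D ($420M), TerraLink→Band F ($540M); total welfare W = $3356M.
VistaNet receives Band A at value $686M, so the others get W − 686 = $2670M.
Without VistaNet: best allocation of the remaining 4 bidders over all 5 bands is NorthTel→Band B ($754M), Solara→Band C ($956M), AzureWave→Band F ($513M), TerraLink→Band A ($565M), total $2788M.
VCG payment = (others' best without VistaNet) − (others' welfare with VistaNet) = 2788 − 2670 = $118M.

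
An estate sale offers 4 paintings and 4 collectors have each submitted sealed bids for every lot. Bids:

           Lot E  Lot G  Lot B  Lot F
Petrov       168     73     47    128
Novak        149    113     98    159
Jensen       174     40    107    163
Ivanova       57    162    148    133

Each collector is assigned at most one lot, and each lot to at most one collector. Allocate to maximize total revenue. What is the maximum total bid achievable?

Max total: $596

Optimal: Petrov→Lot E ($168), Novak→Lot F ($159), Jensen→Lot B ($107), Ivanova→Lot G ($162) — total 168+159+107+162 = $596.
Max-entry greedy (repeatedly take the single best remaining cell) gives $542, worse by 54.
Next-best assignment: Petrov→Lot E, Novak→Lot G, Jensen→Lot F, Ivanova→Lot B = $592.
Swapping Ivanova↔Petrov (Ivanova→Lot E $57, Petrov→Lot G $73) loses 200.
Checked against all permutations: $596 is optimal.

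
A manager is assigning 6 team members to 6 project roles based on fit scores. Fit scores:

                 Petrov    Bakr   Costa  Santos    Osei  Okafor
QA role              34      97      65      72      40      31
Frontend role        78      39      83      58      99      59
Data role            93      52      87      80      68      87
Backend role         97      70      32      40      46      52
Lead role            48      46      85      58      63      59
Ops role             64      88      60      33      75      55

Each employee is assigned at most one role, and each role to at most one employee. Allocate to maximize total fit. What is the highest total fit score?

Optimal: Petrov→Backend role (97 pts), Bakr→Ops role (88 pts), Costa→Lead role (85 pts), Santos→QA role (72 pts), Osei→Frontend role (99 pts), Okafor→Data role (87 pts) — total 97+88+85+72+99+87 = 528 pts.
Checked against all permutations: 528 pts is optimal.

Max total: 528 pts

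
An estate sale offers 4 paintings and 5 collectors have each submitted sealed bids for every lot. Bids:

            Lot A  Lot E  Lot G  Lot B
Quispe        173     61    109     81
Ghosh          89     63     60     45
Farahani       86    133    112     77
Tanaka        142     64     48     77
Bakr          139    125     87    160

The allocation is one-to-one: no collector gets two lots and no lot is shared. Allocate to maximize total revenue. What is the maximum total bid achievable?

This is the linear assignment problem.
Optimal: Tanaka→Lot A ($142), Farahani→Lot E ($133), Quispe→Lot G ($109), Bakr→Lot B ($160) — total 142+133+109+160 = $544.
Column-greedy (each lot in turn goes to its best remaining collector) gives $470, worse by 74.
Next-best assignment: Quispe→Lot A, Farahani→Lot E, Ghosh→Lot G, Bakr→Lot B = $526.
Swapping Bakr↔Tanaka (Bakr→Lot A $139, Tanaka→Lot B $77) loses 86.
Every other assignment is strictly worse.

Maximum total: $544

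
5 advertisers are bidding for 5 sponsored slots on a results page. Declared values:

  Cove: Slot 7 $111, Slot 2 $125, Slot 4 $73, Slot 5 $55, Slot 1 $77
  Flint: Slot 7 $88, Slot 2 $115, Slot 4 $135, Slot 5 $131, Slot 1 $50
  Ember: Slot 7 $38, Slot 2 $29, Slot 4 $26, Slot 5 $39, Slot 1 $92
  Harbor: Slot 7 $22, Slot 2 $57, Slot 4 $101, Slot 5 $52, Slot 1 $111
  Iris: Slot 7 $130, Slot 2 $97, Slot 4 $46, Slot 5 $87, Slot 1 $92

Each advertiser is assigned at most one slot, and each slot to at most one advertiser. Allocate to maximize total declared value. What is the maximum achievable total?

Max total: $579

Treat this as an assignment problem: match each advertiser to one slot.
Optimal: Cove→Slot 2 ($125), Flint→Slot 5 ($131), Ember→Slot 1 ($92), Harbor→Slot 4 ($101), Iris→Slot 7 ($130) — total 125+131+92+101+130 = $579.
Max-entry greedy (repeatedly take the single best remaining cell) gives $540, worse by 39.
Every other assignment is strictly worse.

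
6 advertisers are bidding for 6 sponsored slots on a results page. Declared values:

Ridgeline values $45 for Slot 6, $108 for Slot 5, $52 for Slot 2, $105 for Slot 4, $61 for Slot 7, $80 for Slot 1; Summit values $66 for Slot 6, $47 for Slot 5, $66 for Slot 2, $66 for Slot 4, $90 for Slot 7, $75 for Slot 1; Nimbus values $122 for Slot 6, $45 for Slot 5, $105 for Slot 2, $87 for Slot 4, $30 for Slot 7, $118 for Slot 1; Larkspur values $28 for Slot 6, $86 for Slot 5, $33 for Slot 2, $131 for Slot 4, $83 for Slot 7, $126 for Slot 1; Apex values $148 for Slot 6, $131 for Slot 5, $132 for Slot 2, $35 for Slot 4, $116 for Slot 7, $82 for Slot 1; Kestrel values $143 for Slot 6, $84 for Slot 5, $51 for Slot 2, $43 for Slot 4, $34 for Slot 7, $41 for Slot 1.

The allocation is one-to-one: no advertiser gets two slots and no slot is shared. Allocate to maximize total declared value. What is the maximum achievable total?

Optimal: Ridgeline→Slot 5 ($108), Summit→Slot 7 ($90), Nimbus→Slot 1 ($118), Larkspur→Slot 4 ($131), Apex→Slot 2 ($132), Kestrel→Slot 6 ($143) — total 108+90+118+131+132+143 = $722.
Row-greedy (each advertiser in turn takes its best remaining slot) gives $624, worse by 98.
Swapping Nimbus↔Ridgeline (Nimbus→Slot 5 $45, Ridgeline→Slot 1 $80) loses 101.
No other one-to-one assignment exceeds $722.

Max total: $722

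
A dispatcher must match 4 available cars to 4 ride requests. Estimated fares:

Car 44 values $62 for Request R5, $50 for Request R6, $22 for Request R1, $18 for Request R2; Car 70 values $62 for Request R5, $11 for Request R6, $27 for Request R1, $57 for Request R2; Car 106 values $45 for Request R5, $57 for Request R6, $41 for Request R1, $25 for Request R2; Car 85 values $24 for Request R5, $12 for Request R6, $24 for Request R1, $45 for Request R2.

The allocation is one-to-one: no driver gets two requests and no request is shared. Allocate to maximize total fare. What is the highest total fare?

Maximum total: $200

Optimal: Car 44→Request R5 ($62), Car 70→Request R2 ($57), Car 106→Request R6 ($57), Car 85→Request R1 ($24) — total 62+57+57+24 = $200.
Column-greedy (each request in turn goes to its best remaining driver) gives $191, worse by 9.
Swapping Car 85↔Car 70 (Car 85→Request R2 $45, Car 70→Request R1 $27) loses 9.
Checked against all permutations: $200 is optimal.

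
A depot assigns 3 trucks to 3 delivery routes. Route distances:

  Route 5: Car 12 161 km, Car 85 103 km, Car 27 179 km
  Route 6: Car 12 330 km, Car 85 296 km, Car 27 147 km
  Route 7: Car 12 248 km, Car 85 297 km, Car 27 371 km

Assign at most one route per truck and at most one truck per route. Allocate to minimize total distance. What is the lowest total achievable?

This is the linear assignment problem.
Optimal: Car 12→Route 7 (248 km), Car 85→Route 5 (103 km), Car 27→Route 6 (147 km) — total 248+103+147 = 498 km.
Next-best assignment: Car 12→Route 5, Car 85→Route 7, Car 27→Route 6 = 605 km.
Swapping Car 85↔Car 12 (Car 85→Route 7 297 km, Car 12→Route 5 161 km) adds 107.
No other one-to-one assignment undercuts 498 km.

Minimum total: 498 km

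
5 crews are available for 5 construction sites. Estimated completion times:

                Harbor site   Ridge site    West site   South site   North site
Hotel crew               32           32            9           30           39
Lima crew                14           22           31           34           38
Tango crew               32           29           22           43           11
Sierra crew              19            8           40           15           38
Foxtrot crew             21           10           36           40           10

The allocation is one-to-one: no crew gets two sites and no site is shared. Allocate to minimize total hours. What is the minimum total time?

This is the linear assignment problem.
Optimal: Hotel crew→West site (9 hours), Lima crew→Harbor site (14 hours), Tango crew→North site (11 hours), Sierra crew→South site (15 hours), Foxtrot crew→Ridge site (10 hours) — total 9+14+11+15+10 = 59 hours.
Column-greedy (each site in turn goes to its cheapest remaining crew) gives 82 hours, worse by 23.
Swapping Sierra crew↔Lima crew (Sierra crew→Harbor site 19 hours, Lima crew→South site 34 hours) adds 24.

Min total: 59 hours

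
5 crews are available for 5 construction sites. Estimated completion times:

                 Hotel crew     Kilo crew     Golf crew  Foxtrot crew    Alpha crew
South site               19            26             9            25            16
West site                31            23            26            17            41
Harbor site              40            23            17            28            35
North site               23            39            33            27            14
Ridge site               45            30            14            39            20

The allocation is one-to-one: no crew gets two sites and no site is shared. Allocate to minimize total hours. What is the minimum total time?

Optimal: Hotel crew→South site (19 hours), Kilo crew→Harbor site (23 hours), Golf crew→Ridge site (14 hours), Foxtrot crew→West site (17 hours), Alpha crew→North site (14 hours) — total 19+23+14+17+14 = 87 hours.
Min-entry greedy (repeatedly take the single cheapest remaining cell) gives 108 hours, worse by 21.

Min total: 87 hours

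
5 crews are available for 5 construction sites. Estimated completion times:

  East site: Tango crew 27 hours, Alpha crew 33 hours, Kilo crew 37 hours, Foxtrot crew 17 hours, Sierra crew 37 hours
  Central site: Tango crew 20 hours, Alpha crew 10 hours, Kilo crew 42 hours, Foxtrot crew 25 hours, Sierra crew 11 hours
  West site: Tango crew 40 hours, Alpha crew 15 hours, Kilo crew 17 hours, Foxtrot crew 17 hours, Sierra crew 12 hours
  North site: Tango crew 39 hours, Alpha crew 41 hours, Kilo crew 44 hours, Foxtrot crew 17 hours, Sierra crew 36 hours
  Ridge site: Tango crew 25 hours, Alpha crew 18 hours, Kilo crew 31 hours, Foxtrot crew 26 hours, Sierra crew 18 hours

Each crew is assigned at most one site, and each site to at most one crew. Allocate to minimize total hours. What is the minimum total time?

This is a one-to-one assignment (minimum-cost bipartite matching).
Optimal: Tango crew→East site (27 hours), Alpha crew→Central site (10 hours), Kilo crew→West site (17 hours), Foxtrot crew→North site (17 hours), Sierra crew→Ridge site (18 hours) — total 27+10+17+17+18 = 89 hours.
Column-greedy (each site in turn goes to its cheapest remaining crew) gives 109 hours, worse by 20.
Swapping Sierra crew↔Foxtrot crew (Sierra crew→North site 36 hours, Foxtrot crew→Ridge site 26 hours) adds 27.
Every other assignment is strictly worse.

Min total: 89 hours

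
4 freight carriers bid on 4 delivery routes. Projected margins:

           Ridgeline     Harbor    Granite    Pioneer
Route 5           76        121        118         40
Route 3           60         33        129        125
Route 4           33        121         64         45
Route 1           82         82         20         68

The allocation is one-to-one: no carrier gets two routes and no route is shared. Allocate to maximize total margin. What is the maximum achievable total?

Treat this as an assignment problem: match each carrier to one route.
Optimal: Ridgeline→Route 1 ($82k), Harbor→Route 4 ($121k), Granite→Route 5 ($118k), Pioneer→Route 3 ($125k) — total 82+121+118+125 = $446k.
Max-entry greedy (repeatedly take the single best remaining cell) gives $377k, worse by 69.

Maximum total: $446k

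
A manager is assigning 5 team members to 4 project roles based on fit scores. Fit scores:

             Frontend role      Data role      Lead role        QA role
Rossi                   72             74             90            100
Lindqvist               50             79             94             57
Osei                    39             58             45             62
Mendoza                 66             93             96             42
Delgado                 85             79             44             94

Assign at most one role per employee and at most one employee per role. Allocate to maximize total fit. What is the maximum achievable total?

Optimal: Delgado→Frontend role (85 pts), Mendoza→Data role (93 pts), Lindqvist→Lead role (94 pts), Rossi→QA role (100 pts) — total 85+93+94+100 = 372 pts.
Max-entry greedy (repeatedly take the single best remaining cell) gives 360 pts, worse by 12.
Swapping Mendoza↔Delgado (Mendoza→Frontend role 66 pts, Delgado→Data role 79 pts) loses 33.

Max total: 372 pts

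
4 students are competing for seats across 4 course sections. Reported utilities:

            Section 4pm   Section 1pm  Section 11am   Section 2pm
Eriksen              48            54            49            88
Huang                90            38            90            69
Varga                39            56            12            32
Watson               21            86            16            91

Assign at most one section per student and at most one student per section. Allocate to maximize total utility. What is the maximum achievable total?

Max total: 303 points

Optimal: Eriksen→Section 2pm (88 points), Huang→Section 11am (90 points), Varga→Section 4pm (39 points), Watson→Section 1pm (86 points) — total 88+90+39+86 = 303 points.
Column-greedy (each section in turn goes to its best remaining student) gives 257 points, worse by 46.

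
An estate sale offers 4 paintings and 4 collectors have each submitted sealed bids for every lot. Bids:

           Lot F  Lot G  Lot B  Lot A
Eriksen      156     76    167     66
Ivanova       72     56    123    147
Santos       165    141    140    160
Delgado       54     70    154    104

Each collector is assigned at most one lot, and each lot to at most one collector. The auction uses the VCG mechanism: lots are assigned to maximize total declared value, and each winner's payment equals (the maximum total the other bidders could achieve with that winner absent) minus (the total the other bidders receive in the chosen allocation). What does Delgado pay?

Efficient allocation: Eriksen→Lot F ($156), Ivanova→Lot A ($147), Santos→Lot G ($141), Delgado→Lot B ($154); total welfare W = $598.
Delgado receives Lot B at value $154, so the others get W − 154 = $444.
Without Delgado: best allocation of the remaining 3 bidders over all 4 lots is Eriksen→Lot B ($167), Ivanova→Lot A ($147), Santos→Lot F ($165), total $479.
VCG payment = (others' best without Delgado) − (others' welfare with Delgado) = 479 − 444 = $35.

Delgado pays $35.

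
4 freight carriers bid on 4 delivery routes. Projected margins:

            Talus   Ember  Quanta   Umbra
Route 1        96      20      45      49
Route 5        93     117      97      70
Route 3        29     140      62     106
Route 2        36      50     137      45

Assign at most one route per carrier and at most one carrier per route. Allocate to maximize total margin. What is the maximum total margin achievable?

Maximum total: $456k

Optimal: Talus→Route 1 ($96k), Ember→Route 5 ($117k), Quanta→Route 2 ($137k), Umbra→Route 3 ($106k) — total 96+117+137+106 = $456k.
Row-greedy (each carrier in turn takes its best remaining route) gives $443k, worse by 13.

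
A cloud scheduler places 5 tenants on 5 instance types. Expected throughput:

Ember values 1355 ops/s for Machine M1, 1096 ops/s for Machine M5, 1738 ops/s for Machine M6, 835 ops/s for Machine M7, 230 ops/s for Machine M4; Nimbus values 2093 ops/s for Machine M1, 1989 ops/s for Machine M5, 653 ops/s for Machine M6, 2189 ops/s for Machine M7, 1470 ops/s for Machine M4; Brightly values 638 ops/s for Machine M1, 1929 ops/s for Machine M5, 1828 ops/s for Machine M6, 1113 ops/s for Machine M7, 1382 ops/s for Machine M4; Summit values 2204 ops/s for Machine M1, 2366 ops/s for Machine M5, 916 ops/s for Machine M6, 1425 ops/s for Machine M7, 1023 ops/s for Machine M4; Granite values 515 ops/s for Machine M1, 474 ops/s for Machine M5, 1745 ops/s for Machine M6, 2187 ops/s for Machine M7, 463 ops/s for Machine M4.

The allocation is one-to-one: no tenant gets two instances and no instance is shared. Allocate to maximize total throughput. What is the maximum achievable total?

Optimal: Ember→Machine M6 (1738 ops/s), Nimbus→Machine M1 (2093 ops/s), Brightly→Machine M4 (1382 ops/s), Summit→Machine M5 (2366 ops/s), Granite→Machine M7 (2187 ops/s) — total 1738+2093+1382+2366+2187 = 9766 ops/s.
Max-entry greedy (repeatedly take the single best remaining cell) gives 8201 ops/s, worse by 1565.

Maximum total: 9766 ops/s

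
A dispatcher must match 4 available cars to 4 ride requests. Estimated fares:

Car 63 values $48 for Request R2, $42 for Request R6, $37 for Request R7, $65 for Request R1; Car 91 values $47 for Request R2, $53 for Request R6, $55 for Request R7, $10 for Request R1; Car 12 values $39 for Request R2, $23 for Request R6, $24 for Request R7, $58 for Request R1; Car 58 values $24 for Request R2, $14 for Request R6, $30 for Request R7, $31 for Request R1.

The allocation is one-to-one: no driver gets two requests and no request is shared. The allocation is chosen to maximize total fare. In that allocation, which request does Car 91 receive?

Car 91 receives Request R6.

Treat this as an assignment problem: match each driver to one request.
Optimal: Car 63→Request R2 ($48), Car 91→Request R6 ($53), Car 12→Request R1 ($58), Car 58→Request R7 ($30) — total 48+53+58+30 = $189.
Row-greedy (each driver in turn takes its best remaining request) gives $173, worse by 16.
Next-best assignment: Car 63→Request R1, Car 91→Request R6, Car 12→Request R2, Car 58→Request R7 = $187.
Swapping Car 58↔Car 63 (Car 58→Request R2 $24, Car 63→Request R7 $37) loses 17.
Car 91's own top request is Request R7 ($55), but forcing Car 91→Request R7 and reassigning the rest optimally gives only $179 — worse by 10.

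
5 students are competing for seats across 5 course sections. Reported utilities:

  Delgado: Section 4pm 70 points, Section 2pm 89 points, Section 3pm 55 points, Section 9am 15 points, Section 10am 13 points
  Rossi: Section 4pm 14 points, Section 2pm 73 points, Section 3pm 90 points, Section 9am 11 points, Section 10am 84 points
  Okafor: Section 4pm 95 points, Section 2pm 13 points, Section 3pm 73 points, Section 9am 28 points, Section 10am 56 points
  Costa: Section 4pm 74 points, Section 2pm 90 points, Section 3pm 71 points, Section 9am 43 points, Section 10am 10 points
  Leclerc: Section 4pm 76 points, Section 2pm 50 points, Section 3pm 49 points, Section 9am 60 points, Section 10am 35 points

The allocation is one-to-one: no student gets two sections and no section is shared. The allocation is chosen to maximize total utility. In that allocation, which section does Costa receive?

This is a one-to-one assignment (maximum-weight bipartite matching).
Optimal: Delgado→Section 2pm (89 points), Rossi→Section 10am (84 points), Okafor→Section 4pm (95 points), Costa→Section 3pm (71 points), Leclerc→Section 9am (60 points) — total 89+84+95+71+60 = 399 points.
Max-entry greedy (repeatedly take the single best remaining cell) gives 348 points, worse by 51.
Swapping Leclerc↔Rossi (Leclerc→Section 10am 35 points, Rossi→Section 9am 11 points) loses 98.
Costa's own top section is Section 2pm (90 points), but forcing Costa→Section 2pm and reassigning the rest optimally gives only 384 points — worse by 15.

Costa receives Section 3pm.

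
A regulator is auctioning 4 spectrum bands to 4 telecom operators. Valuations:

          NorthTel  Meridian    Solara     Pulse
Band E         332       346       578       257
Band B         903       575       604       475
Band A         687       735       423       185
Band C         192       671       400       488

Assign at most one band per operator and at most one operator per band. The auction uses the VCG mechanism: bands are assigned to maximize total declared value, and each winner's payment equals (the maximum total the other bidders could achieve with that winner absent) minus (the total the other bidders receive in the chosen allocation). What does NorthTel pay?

Efficient allocation: NorthTel→Band B ($903M), Meridian→Band A ($735M), Solara→Band E ($578M), Pulse→Band C ($488M); total welfare W = $2704M.
NorthTel receives Band B at value $903M, so the others get W − 903 = $1801M.
Without NorthTel: best allocation of the remaining 3 bidders over all 4 bands is Meridian→Band A ($735M), Solara→Band B ($604M), Pulse→Band C ($488M), total $1827M.
VCG payment = (others' best without NorthTel) − (others' welfare with NorthTel) = 1827 − 1801 = $26M.

NorthTel pays $26M.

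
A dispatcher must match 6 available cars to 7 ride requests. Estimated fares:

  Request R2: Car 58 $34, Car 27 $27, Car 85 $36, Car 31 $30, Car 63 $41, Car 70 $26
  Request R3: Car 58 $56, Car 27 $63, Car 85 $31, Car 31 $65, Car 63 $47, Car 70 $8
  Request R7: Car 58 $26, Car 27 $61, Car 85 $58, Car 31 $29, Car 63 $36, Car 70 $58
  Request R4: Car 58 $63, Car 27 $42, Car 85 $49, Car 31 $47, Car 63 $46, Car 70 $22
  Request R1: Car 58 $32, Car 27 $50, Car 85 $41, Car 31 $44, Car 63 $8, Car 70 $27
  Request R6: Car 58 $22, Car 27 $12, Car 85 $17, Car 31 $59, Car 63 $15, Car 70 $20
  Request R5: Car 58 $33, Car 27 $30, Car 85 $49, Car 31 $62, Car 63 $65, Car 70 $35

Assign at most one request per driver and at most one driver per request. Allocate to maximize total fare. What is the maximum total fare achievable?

Max total: $349

Treat this as an assignment problem: match each driver to one request.
Optimal: Car 58→Request R4 ($63), Car 27→Request R3 ($63), Car 85→Request R1 ($41), Car 31→Request R6 ($59), Car 63→Request R5 ($65), Car 70→Request R7 ($58) — total 63+63+41+59+65+58 = $349.
Row-greedy (each driver in turn takes its best remaining request) gives $314, worse by 35.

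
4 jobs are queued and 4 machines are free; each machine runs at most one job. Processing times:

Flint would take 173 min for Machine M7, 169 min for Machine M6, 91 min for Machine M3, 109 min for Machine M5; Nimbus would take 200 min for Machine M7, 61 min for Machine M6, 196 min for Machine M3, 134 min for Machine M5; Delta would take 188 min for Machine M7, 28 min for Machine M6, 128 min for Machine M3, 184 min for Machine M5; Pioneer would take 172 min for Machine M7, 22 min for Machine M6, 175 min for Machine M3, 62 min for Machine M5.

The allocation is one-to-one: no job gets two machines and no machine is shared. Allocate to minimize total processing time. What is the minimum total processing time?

Min total: 381 min

Optimal: Flint→Machine M3 (91 min), Nimbus→Machine M7 (200 min), Delta→Machine M6 (28 min), Pioneer→Machine M5 (62 min) — total 91+200+28+62 = 381 min.
Min-entry greedy (repeatedly take the single cheapest remaining cell) gives 435 min, worse by 54.
Swapping Nimbus↔Pioneer (Nimbus→Machine M5 134 min, Pioneer→Machine M7 172 min) adds 44.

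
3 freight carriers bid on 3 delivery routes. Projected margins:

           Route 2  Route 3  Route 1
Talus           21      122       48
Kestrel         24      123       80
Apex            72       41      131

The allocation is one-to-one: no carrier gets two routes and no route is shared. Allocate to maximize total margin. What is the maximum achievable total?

Maximum total: $277k

This is a one-to-one assignment (maximum-weight bipartite matching).
Optimal: Talus→Route 3 ($122k), Kestrel→Route 2 ($24k), Apex→Route 1 ($131k) — total 122+24+131 = $277k.
Row-greedy (each carrier in turn takes its best remaining route) gives $274k, worse by 3.
Next-best assignment: Talus→Route 2, Kestrel→Route 3, Apex→Route 1 = $275k.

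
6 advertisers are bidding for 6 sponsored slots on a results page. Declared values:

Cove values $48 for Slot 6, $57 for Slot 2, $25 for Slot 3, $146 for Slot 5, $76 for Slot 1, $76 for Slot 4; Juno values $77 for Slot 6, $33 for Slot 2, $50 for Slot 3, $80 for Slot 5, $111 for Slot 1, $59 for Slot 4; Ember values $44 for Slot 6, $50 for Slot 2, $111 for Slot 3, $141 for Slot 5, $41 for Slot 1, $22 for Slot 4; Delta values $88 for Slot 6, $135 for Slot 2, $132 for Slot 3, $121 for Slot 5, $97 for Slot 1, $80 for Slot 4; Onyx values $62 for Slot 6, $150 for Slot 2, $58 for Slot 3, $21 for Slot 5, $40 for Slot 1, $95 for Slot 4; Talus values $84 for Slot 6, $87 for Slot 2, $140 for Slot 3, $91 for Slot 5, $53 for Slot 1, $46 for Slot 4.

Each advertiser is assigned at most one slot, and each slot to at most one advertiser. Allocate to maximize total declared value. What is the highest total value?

Treat this as an assignment problem: match each advertiser to one slot.
Optimal: Cove→Slot 4 ($76), Juno→Slot 1 ($111), Ember→Slot 5 ($141), Delta→Slot 6 ($88), Onyx→Slot 2 ($150), Talus→Slot 3 ($140) — total 76+111+141+88+150+140 = $706.
Row-greedy (each advertiser in turn takes its best remaining slot) gives $682, worse by 24.
Next-best assignment: Cove→Slot 4, Juno→Slot 1, Ember→Slot 5, Delta→Slot 3, Onyx→Slot 2, Talus→Slot 6 = $694.
Checked against all permutations: $706 is optimal.

Max total: $706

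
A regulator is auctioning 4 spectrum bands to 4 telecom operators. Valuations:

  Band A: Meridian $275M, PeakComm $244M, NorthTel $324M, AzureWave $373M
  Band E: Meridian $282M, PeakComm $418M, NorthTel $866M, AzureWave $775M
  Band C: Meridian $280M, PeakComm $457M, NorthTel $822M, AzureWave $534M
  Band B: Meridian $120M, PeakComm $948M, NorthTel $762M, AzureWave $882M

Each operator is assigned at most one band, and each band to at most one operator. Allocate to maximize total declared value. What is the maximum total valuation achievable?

Max total: $2820M

This is a one-to-one assignment (maximum-weight bipartite matching).
Optimal: Meridian→Band A ($275M), PeakComm→Band B ($948M), NorthTel→Band C ($822M), AzureWave→Band E ($775M) — total 275+948+822+775 = $2820M.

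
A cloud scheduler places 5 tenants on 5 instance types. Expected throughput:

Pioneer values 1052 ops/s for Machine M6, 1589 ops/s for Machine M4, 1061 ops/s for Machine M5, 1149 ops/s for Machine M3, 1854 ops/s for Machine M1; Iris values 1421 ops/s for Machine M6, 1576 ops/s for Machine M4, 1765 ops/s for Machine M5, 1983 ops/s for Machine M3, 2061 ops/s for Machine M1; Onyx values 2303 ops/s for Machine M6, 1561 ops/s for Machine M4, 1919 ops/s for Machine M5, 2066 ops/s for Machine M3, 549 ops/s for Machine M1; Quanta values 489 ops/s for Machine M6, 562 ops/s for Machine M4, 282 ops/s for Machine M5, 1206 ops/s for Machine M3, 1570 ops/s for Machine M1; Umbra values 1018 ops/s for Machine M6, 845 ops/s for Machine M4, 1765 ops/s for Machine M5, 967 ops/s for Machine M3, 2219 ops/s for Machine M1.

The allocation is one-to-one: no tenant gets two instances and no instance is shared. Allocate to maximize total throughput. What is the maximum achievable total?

Maximum total: 9210 ops/s

This is the linear assignment problem.
Optimal: Pioneer→Machine M4 (1589 ops/s), Iris→Machine M3 (1983 ops/s), Onyx→Machine M6 (2303 ops/s), Quanta→Machine M1 (1570 ops/s), Umbra→Machine M5 (1765 ops/s) — total 1589+1983+2303+1570+1765 = 9210 ops/s.
Column-greedy (each instance in turn goes to its best remaining tenant) gives 9082 ops/s, worse by 128.
Next-best assignment: Pioneer→Machine M4, Iris→Machine M5, Onyx→Machine M6, Quanta→Machine M3, Umbra→Machine M1 = 9082 ops/s.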